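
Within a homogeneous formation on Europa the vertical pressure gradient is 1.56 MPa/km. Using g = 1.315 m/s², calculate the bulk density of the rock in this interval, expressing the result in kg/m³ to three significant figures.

ρ = (dP/dz)/g = 1.56 MPa/km / 1.315 m/s² = 1560.0 Pa/m / 1.315 m/s² = 1186.3 kg/m³

1190 kg/m³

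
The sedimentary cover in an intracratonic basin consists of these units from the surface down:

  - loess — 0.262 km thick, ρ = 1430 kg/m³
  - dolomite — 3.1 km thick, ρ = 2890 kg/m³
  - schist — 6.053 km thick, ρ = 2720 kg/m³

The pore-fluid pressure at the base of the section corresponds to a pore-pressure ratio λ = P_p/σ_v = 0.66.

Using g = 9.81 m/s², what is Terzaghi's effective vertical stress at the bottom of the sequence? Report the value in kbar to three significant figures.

Overburden (lithostatic) stress σ_v:
loess: 1430 kg/m³ × 9.81 m/s² × 262 m = 3.675×10^6 Pa = 3.675 MPa
dolomite: 2890 kg/m³ × 9.81 m/s² × 3100 m = 8.789×10^7 Pa = 87.89 MPa
schist: 2720 kg/m³ × 9.81 m/s² × 6053 m = 1.615×10^8 Pa = 161.5 MPa
Total = 3.675 + 87.89 + 161.5 = 253.08 MPa
Pore pressure P_p = λ·σ_v = 0.66 × 253.1 MPa = 167.0 MPa
Effective stress σ' = σ_v − P_p = 253.1 − 167.0 = 86.046 MPa = 0.86046 kbar

0.860 kbar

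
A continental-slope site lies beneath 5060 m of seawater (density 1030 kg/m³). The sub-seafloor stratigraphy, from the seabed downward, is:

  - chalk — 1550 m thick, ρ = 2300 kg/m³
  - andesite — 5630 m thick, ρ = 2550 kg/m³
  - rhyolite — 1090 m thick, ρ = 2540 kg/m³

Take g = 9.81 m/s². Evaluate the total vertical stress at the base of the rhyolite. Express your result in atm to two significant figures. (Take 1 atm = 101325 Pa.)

seawater: 1030 kg/m³ × 9.81 m/s² × 5060 m = 5.113×10^7 Pa = 504.6 atm
chalk: 2300 kg/m³ × 9.81 m/s² × 1550 m = 3.497×10^7 Pa = 345.2 atm
andesite: 2550 kg/m³ × 9.81 m/s² × 5630 m = 1.408×10^8 Pa = 1390 atm
rhyolite: 2540 kg/m³ × 9.81 m/s² × 1090 m = 2.716×10^7 Pa = 268.0 atm
Total = 504.6 + 345.2 + 1390 + 268.0 = 2507.7 atm

2500 atm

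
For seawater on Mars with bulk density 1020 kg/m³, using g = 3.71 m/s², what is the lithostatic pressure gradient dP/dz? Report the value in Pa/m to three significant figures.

dP/dz = ρg = 1020 kg/m³ × 3.71 m/s² = 3784.2 Pa/m

3780 Pa/m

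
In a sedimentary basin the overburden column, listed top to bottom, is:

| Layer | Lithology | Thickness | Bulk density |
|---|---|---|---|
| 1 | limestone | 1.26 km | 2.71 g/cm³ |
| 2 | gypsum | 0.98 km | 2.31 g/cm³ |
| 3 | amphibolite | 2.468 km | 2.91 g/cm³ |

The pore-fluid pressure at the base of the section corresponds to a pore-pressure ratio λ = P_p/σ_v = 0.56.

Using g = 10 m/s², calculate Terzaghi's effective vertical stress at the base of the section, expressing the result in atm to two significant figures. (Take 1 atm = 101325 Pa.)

Overburden (lithostatic) stress σ_v:
limestone: 2710 kg/m³ × 10 m/s² × 1260 m = 3.415×10^7 Pa = 34.15 MPa
gypsum: 2310 kg/m³ × 10 m/s² × 980 m = 2.264×10^7 Pa = 22.64 MPa
amphibolite: 2910 kg/m³ × 10 m/s² × 2468 m = 7.182×10^7 Pa = 71.82 MPa
Total = 34.15 + 22.64 + 71.82 = 128.60 MPa
Pore pressure P_p = λ·σ_v = 0.56 × 128.6 MPa = 72.02 MPa
Effective stress σ' = σ_v − P_p = 128.6 − 72.02 = 56.585 MPa = 558.45 atm

560 atm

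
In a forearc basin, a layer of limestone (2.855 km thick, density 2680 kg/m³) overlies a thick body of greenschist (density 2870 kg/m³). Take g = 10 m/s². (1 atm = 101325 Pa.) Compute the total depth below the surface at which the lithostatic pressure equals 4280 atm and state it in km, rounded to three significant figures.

Pressure at base of upper layers: 2680×10×2855 = 7.651×10^7 Pa = 755.1 atm
Remaining pressure to be supplied by greenschist: 4.337×10^8 − 7.651×10^7 = 3.572×10^8 Pa
Additional depth in greenschist = 3.572×10^8 Pa / (2870 kg/m³ × 10 m/s²) = 12444 m
Total depth = 2855 m + 12444 m = 15299 m
= 15.299 km

15.3 km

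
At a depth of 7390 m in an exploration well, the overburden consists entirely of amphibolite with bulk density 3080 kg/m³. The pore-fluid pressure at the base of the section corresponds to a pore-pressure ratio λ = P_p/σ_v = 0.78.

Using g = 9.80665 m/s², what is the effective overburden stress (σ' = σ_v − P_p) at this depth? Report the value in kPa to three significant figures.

49100 kPa

Overburden (lithostatic) stress σ_v:
amphibolite: 3080 kg/m³ × 9.80665 m/s² × 7390 m = 2.232×10^8 Pa = 223.2 MPa
Pore pressure P_p = λ·σ_v = 0.78 × 223.2 MPa = 174.1 MPa
Effective stress σ' = σ_v − P_p = 223.2 − 174.1 = 49.106 MPa = 49106 kPa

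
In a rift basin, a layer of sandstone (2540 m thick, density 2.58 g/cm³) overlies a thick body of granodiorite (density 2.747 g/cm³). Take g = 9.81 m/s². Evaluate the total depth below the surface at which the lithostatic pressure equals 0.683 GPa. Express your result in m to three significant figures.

Pressure at base of upper layers: 2580×9.81×2540 = 6.429×10^7 Pa = 0.06429 GPa
Remaining pressure to be supplied by granodiorite: 6.830×10^8 − 6.429×10^7 = 6.187×10^8 Pa
Additional depth in granodiorite = 6.187×10^8 Pa / (2747 kg/m³ × 9.81 m/s²) = 22959 m
Total depth = 2540 m + 22959 m = 25499 m

25500 m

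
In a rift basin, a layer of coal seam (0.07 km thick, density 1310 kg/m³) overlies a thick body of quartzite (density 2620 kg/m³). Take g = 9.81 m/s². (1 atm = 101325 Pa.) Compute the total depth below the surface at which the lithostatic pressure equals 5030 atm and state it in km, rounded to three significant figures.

Pressure at base of upper layers: 1310×9.81×70 = 8.996×10^5 Pa = 8.878 atm
Remaining pressure to be supplied by quartzite: 5.097×10^8 − 8.996×10^5 = 5.088×10^8 Pa
Additional depth in quartzite = 5.088×10^8 Pa / (2620 kg/m³ × 9.81 m/s²) = 19795 m
Total depth = 70 m + 19795 m = 19865 m
= 19.865 km

19.9 km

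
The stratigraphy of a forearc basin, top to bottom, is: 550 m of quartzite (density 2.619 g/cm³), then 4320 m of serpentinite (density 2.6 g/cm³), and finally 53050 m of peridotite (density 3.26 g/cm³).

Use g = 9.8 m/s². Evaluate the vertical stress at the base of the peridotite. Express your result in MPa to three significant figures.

quartzite: 2619 kg/m³ × 9.8 m/s² × 550 m = 1.412×10^7 Pa = 14.12 MPa
serpentinite: 2600 kg/m³ × 9.8 m/s² × 4320 m = 1.101×10^8 Pa = 110.1 MPa
peridotite: 3260 kg/m³ × 9.8 m/s² × 53050 m = 1.695×10^9 Pa = 1695 MPa
Total = 14.12 + 110.1 + 1695 = 1819.0 MPa

1820 MPa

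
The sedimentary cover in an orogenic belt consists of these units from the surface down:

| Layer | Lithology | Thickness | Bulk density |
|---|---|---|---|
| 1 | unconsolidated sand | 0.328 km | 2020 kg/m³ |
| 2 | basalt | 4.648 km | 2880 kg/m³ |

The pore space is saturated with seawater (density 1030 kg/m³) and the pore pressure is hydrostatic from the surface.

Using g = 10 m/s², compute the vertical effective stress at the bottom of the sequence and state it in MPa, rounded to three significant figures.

Overburden (lithostatic) stress σ_v:
unconsolidated sand: 2020 kg/m³ × 10 m/s² × 328 m = 6.626×10^6 Pa = 6.626 MPa
basalt: 2880 kg/m³ × 10 m/s² × 4648 m = 1.339×10^8 Pa = 133.9 MPa
Total = 6.626 + 133.9 = 140.49 MPa
Pore pressure P_p = 1030 kg/m³ × 10 m/s² × 4976 m = 5.125×10^7 Pa = 51.25 MPa
Effective stress σ' = σ_v − P_p = 140.5 − 51.25 = 89.235 MPa

89.2 MPa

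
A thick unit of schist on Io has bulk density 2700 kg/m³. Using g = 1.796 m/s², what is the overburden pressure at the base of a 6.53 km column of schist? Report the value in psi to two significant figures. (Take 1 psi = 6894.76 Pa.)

4600 psi

schist: 2700 kg/m³ × 1.796 m/s² × 6530 m = 3.167×10^7 Pa = 4593 psi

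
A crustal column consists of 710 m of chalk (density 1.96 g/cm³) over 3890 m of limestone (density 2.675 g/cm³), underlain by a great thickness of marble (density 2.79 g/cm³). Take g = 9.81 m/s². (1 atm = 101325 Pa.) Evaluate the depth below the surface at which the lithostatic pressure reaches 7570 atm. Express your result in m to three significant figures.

Pressure at base of upper layers: 1960×9.81×710 + 2675×9.81×3890 = 1.157×10^8 Pa = 1142 atm
Remaining pressure to be supplied by marble: 7.670×10^8 − 1.157×10^8 = 6.513×10^8 Pa
Additional depth in marble = 6.513×10^8 Pa / (2790 kg/m³ × 9.81 m/s²) = 23796 m
Total depth = 4600 m + 23796 m = 28396 m

28400 m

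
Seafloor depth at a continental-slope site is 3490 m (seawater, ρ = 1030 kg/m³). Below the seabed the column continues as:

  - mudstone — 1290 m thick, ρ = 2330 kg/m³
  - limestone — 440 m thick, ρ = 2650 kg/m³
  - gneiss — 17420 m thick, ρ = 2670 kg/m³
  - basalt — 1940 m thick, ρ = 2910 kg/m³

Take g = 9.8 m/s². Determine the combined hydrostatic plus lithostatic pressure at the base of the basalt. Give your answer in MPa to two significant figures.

seawater: 1030 kg/m³ × 9.8 m/s² × 3490 m = 3.523×10^7 Pa = 35.23 MPa
mudstone: 2330 kg/m³ × 9.8 m/s² × 1290 m = 2.946×10^7 Pa = 29.46 MPa
limestone: 2650 kg/m³ × 9.8 m/s² × 440 m = 1.143×10^7 Pa = 11.43 MPa
gneiss: 2670 kg/m³ × 9.8 m/s² × 17420 m = 4.558×10^8 Pa = 455.8 MPa
basalt: 2910 kg/m³ × 9.8 m/s² × 1940 m = 5.532×10^7 Pa = 55.32 MPa
Total = 35.23 + 29.46 + 11.43 + 455.8 + 55.32 = 587.25 MPa

590 MPa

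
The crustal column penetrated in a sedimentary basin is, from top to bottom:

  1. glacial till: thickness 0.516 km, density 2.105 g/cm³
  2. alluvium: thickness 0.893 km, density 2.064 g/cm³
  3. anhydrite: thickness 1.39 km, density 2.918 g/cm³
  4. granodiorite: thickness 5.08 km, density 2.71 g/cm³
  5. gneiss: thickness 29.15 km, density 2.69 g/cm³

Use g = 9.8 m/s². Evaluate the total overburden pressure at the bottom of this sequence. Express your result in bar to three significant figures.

9720 bar

glacial till: 2105 kg/m³ × 9.8 m/s² × 516 m = 1.064×10^7 Pa = 106.4 bar
alluvium: 2064 kg/m³ × 9.8 m/s² × 893 m = 1.806×10^7 Pa = 180.6 bar
anhydrite: 2918 kg/m³ × 9.8 m/s² × 1390 m = 3.975×10^7 Pa = 397.5 bar
granodiorite: 2710 kg/m³ × 9.8 m/s² × 5080 m = 1.349×10^8 Pa = 1349 bar
gneiss: 2690 kg/m³ × 9.8 m/s² × 29150 m = 7.685×10^8 Pa = 7685 bar
Total = 106.4 + 180.6 + 397.5 + 1349 + 7685 = 9718.2 bar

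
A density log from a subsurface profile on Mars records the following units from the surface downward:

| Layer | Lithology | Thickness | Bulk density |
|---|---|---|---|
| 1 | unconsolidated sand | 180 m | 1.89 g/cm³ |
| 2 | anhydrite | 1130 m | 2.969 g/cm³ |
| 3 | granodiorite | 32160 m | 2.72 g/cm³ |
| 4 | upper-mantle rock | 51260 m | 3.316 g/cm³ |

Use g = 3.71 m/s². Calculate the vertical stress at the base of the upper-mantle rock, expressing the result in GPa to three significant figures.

0.969 GPa

unconsolidated sand: 1890 kg/m³ × 3.71 m/s² × 180 m = 1.262×10^6 Pa = 1.262×10^-3 GPa
anhydrite: 2969 kg/m³ × 3.71 m/s² × 1130 m = 1.245×10^7 Pa = 0.01245 GPa
granodiorite: 2720 kg/m³ × 3.71 m/s² × 32160 m = 3.245×10^8 Pa = 0.3245 GPa
upper-mantle rock: 3316 kg/m³ × 3.71 m/s² × 51260 m = 6.306×10^8 Pa = 0.6306 GPa
Total = 1.262×10^-3 + 0.01245 + 0.3245 + 0.6306 = 0.96886 GPa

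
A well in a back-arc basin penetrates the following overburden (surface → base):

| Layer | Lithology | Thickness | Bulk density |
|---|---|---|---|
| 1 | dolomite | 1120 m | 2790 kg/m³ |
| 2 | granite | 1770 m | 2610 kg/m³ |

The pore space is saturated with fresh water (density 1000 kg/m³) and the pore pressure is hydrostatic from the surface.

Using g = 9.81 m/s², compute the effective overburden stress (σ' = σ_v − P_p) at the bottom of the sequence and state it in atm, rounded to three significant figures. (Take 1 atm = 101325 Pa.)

470 atm

Overburden (lithostatic) stress σ_v:
dolomite: 2790 kg/m³ × 9.81 m/s² × 1120 m = 3.065×10^7 Pa = 30.65 MPa
granite: 2610 kg/m³ × 9.81 m/s² × 1770 m = 4.532×10^7 Pa = 45.32 MPa
Total = 30.65 + 45.32 = 75.974 MPa
Pore pressure P_p = 1000 kg/m³ × 9.81 m/s² × 2890 m = 2.835×10^7 Pa = 28.35 MPa
Effective stress σ' = σ_v − P_p = 75.97 − 28.35 = 47.623 MPa = 470.00 atm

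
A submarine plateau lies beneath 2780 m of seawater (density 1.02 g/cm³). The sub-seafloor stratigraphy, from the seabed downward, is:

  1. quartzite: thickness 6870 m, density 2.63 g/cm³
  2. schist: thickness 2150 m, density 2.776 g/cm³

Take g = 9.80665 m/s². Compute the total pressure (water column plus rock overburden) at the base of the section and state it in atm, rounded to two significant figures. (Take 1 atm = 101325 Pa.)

2600 atm

seawater: 1020 kg/m³ × 9.80665 m/s² × 2780 m = 2.781×10^7 Pa = 274.4 atm
quartzite: 2630 kg/m³ × 9.80665 m/s² × 6870 m = 1.772×10^8 Pa = 1749 atm
schist: 2776 kg/m³ × 9.80665 m/s² × 2150 m = 5.853×10^7 Pa = 577.6 atm
Total = 274.4 + 1749 + 577.6 = 2600.8 atm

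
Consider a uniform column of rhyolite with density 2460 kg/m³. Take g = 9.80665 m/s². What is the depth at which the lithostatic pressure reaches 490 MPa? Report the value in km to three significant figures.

20.3 km

h = P/(ρg) = 490 MPa / (2460 kg/m³ × 9.80665 m/s²) = 4.900×10^8 Pa / 24124 Pa/m = 20311 m
= 20.311 km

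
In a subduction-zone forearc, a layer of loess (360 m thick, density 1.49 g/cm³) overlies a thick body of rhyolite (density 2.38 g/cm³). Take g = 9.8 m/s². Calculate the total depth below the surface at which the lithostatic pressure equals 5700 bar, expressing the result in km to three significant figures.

Pressure at base of upper layers: 1490×9.8×360 = 5.257×10^6 Pa = 52.57 bar
Remaining pressure to be supplied by rhyolite: 5.700×10^8 − 5.257×10^6 = 5.647×10^8 Pa
Additional depth in rhyolite = 5.647×10^8 Pa / (2380 kg/m³ × 9.8 m/s²) = 24213 m
Total depth = 360 m + 24213 m = 24573 m
= 24.573 km

24.6 km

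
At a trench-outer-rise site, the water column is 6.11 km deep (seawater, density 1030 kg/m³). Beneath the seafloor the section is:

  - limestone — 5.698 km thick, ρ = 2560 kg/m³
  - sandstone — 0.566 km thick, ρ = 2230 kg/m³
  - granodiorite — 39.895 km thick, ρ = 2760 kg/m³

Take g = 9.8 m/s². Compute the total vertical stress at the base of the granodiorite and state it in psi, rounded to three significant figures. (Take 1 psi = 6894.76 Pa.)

seawater: 1030 kg/m³ × 9.8 m/s² × 6110 m = 6.167×10^7 Pa = 8945 psi
limestone: 2560 kg/m³ × 9.8 m/s² × 5698 m = 1.430×10^8 Pa = 20733 psi
sandstone: 2230 kg/m³ × 9.8 m/s² × 566 m = 1.237×10^7 Pa = 1794 psi
granodiorite: 2760 kg/m³ × 9.8 m/s² × 39895 m = 1.079×10^9 Pa = 1.565×10^5 psi
Total = 8945 + 20733 + 1794 + 1.565×10^5 = 1.8798×10^5 psi

188000 psi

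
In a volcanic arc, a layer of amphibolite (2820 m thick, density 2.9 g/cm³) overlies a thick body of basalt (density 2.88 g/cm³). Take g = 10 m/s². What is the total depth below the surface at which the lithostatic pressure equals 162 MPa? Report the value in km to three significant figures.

Pressure at base of upper layers: 2900×10×2820 = 8.178×10^7 Pa = 81.78 MPa
Remaining pressure to be supplied by basalt: 1.620×10^8 − 8.178×10^7 = 8.022×10^7 Pa
Additional depth in basalt = 8.022×10^7 Pa / (2880 kg/m³ × 10 m/s²) = 2785.4 m
Total depth = 2820 m + 2785.4 m = 5605.4 m
= 5.6054 km

5.61 km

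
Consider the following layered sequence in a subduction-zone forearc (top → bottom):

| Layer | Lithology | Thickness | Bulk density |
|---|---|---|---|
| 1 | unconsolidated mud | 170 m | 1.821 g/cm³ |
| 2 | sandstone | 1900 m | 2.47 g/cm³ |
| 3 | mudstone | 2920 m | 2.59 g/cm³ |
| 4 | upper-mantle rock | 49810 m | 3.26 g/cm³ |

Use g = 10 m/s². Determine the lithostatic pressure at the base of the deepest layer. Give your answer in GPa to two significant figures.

1.7 GPa

unconsolidated mud: 1821 kg/m³ × 10 m/s² × 170 m = 3.096×10^6 Pa = 3.096×10^-3 GPa
sandstone: 2470 kg/m³ × 10 m/s² × 1900 m = 4.693×10^7 Pa = 0.04693 GPa
mudstone: 2590 kg/m³ × 10 m/s² × 2920 m = 7.563×10^7 Pa = 0.07563 GPa
upper-mantle rock: 3260 kg/m³ × 10 m/s² × 49810 m = 1.624×10^9 Pa = 1.624 GPa
Total = 3.096×10^-3 + 0.04693 + 0.07563 + 1.624 = 1.7495 GPa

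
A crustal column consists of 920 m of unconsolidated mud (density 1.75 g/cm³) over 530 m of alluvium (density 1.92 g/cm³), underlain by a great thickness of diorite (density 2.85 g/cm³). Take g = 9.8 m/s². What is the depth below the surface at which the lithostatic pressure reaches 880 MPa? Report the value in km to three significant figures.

32.0 km

Pressure at base of upper layers: 1750×9.8×920 + 1920×9.8×530 = 2.575×10^7 Pa = 25.75 MPa
Remaining pressure to be supplied by diorite: 8.800×10^8 − 2.575×10^7 = 8.542×10^8 Pa
Additional depth in diorite = 8.542×10^8 Pa / (2850 kg/m³ × 9.8 m/s²) = 30585 m
Total depth = 1450 m + 30585 m = 32035 m
= 32.035 km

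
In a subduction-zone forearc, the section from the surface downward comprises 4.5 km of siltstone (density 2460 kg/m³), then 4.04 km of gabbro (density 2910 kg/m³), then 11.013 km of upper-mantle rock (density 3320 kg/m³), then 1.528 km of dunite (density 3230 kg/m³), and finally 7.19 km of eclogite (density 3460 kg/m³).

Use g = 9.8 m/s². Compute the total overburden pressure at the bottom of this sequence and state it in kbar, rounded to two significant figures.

siltstone: 2460 kg/m³ × 9.8 m/s² × 4500 m = 1.085×10^8 Pa = 1.085 kbar
gabbro: 2910 kg/m³ × 9.8 m/s² × 4040 m = 1.152×10^8 Pa = 1.152 kbar
upper-mantle rock: 3320 kg/m³ × 9.8 m/s² × 11013 m = 3.583×10^8 Pa = 3.583 kbar
dunite: 3230 kg/m³ × 9.8 m/s² × 1528 m = 4.837×10^7 Pa = 0.4837 kbar
eclogite: 3460 kg/m³ × 9.8 m/s² × 7190 m = 2.438×10^8 Pa = 2.438 kbar
Total = 1.085 + 1.152 + 3.583 + 0.4837 + 2.438 = 8.7418 kbar

8.7 kbar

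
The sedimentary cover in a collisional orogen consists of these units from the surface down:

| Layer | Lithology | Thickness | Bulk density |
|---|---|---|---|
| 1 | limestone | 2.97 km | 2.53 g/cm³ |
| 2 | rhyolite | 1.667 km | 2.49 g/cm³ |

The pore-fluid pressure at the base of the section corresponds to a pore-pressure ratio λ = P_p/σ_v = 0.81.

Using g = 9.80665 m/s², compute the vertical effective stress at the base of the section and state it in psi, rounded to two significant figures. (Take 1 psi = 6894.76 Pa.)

3200 psi

Overburden (lithostatic) stress σ_v:
limestone: 2530 kg/m³ × 9.80665 m/s² × 2970 m = 7.369×10^7 Pa = 73.69 MPa
rhyolite: 2490 kg/m³ × 9.80665 m/s² × 1667 m = 4.071×10^7 Pa = 40.71 MPa
Total = 73.69 + 40.71 = 114.39 MPa
Pore pressure P_p = λ·σ_v = 0.81 × 114.4 MPa = 92.66 MPa
Effective stress σ' = σ_v − P_p = 114.4 − 92.66 = 21.735 MPa = 3152.4 psi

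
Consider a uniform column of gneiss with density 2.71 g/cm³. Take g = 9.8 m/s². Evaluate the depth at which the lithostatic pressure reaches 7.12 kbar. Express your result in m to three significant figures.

26800 m

h = P/(ρg) = 7.12 kbar / (2710 kg/m³ × 9.8 m/s²) = 7.120×10^8 Pa / 26558 Pa/m = 26809 m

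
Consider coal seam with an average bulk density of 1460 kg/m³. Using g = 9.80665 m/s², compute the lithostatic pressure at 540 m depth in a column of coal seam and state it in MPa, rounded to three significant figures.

coal seam: 1460 kg/m³ × 9.80665 m/s² × 540 m = 7.732×10^6 Pa = 7.732 MPa

7.73 MPa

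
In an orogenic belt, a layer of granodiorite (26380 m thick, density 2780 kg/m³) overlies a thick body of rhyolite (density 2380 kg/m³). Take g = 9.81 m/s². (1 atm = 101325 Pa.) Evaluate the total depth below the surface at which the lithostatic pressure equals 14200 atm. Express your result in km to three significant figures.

Pressure at base of upper layers: 2780×9.81×26380 = 7.194×10^8 Pa = 7100 atm
Remaining pressure to be supplied by rhyolite: 1.439×10^9 − 7.194×10^8 = 7.194×10^8 Pa
Additional depth in rhyolite = 7.194×10^8 Pa / (2380 kg/m³ × 9.81 m/s²) = 30812 m
Total depth = 26380 m + 30812 m = 57192 m
= 57.192 km

57.2 km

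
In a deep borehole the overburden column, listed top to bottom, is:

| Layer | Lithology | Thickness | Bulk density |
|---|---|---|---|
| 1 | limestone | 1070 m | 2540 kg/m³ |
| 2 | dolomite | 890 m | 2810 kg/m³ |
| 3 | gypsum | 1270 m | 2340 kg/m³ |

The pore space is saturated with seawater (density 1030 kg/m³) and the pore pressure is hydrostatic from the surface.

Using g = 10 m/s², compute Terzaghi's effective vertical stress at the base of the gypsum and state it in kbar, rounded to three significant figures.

0.486 kbar

Overburden (lithostatic) stress σ_v:
limestone: 2540 kg/m³ × 10 m/s² × 1070 m = 2.718×10^7 Pa = 27.18 MPa
dolomite: 2810 kg/m³ × 10 m/s² × 890 m = 2.501×10^7 Pa = 25.01 MPa
gypsum: 2340 kg/m³ × 10 m/s² × 1270 m = 2.972×10^7 Pa = 29.72 MPa
Total = 27.18 + 25.01 + 29.72 = 81.905 MPa
Pore pressure P_p = 1030 kg/m³ × 10 m/s² × 3230 m = 3.327×10^7 Pa = 33.27 MPa
Effective stress σ' = σ_v − P_p = 81.91 − 33.27 = 48.636 MPa = 0.48636 kbar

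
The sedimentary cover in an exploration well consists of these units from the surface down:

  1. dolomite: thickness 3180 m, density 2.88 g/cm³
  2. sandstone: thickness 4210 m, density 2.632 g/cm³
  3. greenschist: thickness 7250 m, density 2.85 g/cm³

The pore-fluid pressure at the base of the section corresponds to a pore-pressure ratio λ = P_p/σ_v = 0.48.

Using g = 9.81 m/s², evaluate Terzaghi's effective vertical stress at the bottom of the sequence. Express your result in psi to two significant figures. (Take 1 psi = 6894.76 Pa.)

30000 psi

Overburden (lithostatic) stress σ_v:
dolomite: 2880 kg/m³ × 9.81 m/s² × 3180 m = 8.984×10^7 Pa = 89.84 MPa
sandstone: 2632 kg/m³ × 9.81 m/s² × 4210 m = 1.087×10^8 Pa = 108.7 MPa
greenschist: 2850 kg/m³ × 9.81 m/s² × 7250 m = 2.027×10^8 Pa = 202.7 MPa
Total = 89.84 + 108.7 + 202.7 = 401.24 MPa
Pore pressure P_p = λ·σ_v = 0.48 × 401.2 MPa = 192.6 MPa
Effective stress σ' = σ_v − P_p = 401.2 − 192.6 = 208.65 MPa = 30262 psi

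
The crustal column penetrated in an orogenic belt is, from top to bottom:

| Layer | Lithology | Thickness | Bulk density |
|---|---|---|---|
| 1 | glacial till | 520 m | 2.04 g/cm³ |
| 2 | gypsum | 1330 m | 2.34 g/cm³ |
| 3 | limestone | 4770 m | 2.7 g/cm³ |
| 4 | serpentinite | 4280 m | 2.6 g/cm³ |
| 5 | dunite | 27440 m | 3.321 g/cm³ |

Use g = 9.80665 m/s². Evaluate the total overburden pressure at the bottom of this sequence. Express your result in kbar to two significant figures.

12 kbar

glacial till: 2040 kg/m³ × 9.80665 m/s² × 520 m = 1.040×10^7 Pa = 0.1040 kbar
gypsum: 2340 kg/m³ × 9.80665 m/s² × 1330 m = 3.052×10^7 Pa = 0.3052 kbar
limestone: 2700 kg/m³ × 9.80665 m/s² × 4770 m = 1.263×10^8 Pa = 1.263 kbar
serpentinite: 2600 kg/m³ × 9.80665 m/s² × 4280 m = 1.091×10^8 Pa = 1.091 kbar
dunite: 3321 kg/m³ × 9.80665 m/s² × 27440 m = 8.937×10^8 Pa = 8.937 kbar
Total = 0.1040 + 0.3052 + 1.263 + 1.091 + 8.937 = 11.700 kbar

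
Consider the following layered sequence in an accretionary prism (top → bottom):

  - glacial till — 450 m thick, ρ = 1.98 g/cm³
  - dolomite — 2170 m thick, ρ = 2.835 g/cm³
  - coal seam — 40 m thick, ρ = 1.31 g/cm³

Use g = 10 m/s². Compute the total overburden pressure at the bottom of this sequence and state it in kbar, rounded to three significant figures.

0.710 kbar

glacial till: 1980 kg/m³ × 10 m/s² × 450 m = 8.910×10^6 Pa = 0.08910 kbar
dolomite: 2835 kg/m³ × 10 m/s² × 2170 m = 6.152×10^7 Pa = 0.6152 kbar
coal seam: 1310 kg/m³ × 10 m/s² × 40 m = 5.240×10^5 Pa = 5.240×10^-3 kbar
Total = 0.08910 + 0.6152 + 5.240×10^-3 = 0.70954 kbar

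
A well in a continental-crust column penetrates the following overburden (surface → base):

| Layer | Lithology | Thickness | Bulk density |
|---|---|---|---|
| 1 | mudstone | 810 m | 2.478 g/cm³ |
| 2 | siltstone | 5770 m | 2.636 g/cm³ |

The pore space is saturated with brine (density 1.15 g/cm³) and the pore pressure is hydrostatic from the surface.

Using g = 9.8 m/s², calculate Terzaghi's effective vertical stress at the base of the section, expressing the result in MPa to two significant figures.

Overburden (lithostatic) stress σ_v:
mudstone: 2478 kg/m³ × 9.8 m/s² × 810 m = 1.967×10^7 Pa = 19.67 MPa
siltstone: 2636 kg/m³ × 9.8 m/s² × 5770 m = 1.491×10^8 Pa = 149.1 MPa
Total = 19.67 + 149.1 = 168.73 MPa
Pore pressure P_p = 1150 kg/m³ × 9.8 m/s² × 6580 m = 7.416×10^7 Pa = 74.16 MPa
Effective stress σ' = σ_v − P_p = 168.7 − 74.16 = 94.569 MPa

95 MPa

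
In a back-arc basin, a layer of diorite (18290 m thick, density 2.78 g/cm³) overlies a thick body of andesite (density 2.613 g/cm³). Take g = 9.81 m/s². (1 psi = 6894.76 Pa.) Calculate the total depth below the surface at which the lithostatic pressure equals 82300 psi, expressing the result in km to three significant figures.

21.0 km

Pressure at base of upper layers: 2780×9.81×18290 = 4.988×10^8 Pa = 72345 psi
Remaining pressure to be supplied by andesite: 5.674×10^8 − 4.988×10^8 = 6.864×10^7 Pa
Additional depth in andesite = 6.864×10^7 Pa / (2613 kg/m³ × 9.81 m/s²) = 2677.6 m
Total depth = 18290 m + 2677.6 m = 20968 m
= 20.968 km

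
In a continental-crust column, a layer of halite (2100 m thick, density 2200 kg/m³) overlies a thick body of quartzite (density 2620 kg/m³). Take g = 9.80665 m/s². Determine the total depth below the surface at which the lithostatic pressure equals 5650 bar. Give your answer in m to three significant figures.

22300 m

Pressure at base of upper layers: 2200×9.80665×2100 = 4.531×10^7 Pa = 453.1 bar
Remaining pressure to be supplied by quartzite: 5.650×10^8 − 4.531×10^7 = 5.197×10^8 Pa
Additional depth in quartzite = 5.197×10^8 Pa / (2620 kg/m³ × 9.80665 m/s²) = 20227 m
Total depth = 2100 m + 20227 m = 22327 m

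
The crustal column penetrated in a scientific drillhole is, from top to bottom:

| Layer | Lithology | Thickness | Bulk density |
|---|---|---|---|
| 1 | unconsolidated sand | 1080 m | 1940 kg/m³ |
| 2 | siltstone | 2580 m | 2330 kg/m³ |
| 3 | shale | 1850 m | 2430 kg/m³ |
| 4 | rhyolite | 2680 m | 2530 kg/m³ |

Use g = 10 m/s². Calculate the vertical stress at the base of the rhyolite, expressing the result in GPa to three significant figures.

unconsolidated sand: 1940 kg/m³ × 10 m/s² × 1080 m = 2.095×10^7 Pa = 0.02095 GPa
siltstone: 2330 kg/m³ × 10 m/s² × 2580 m = 6.011×10^7 Pa = 0.06011 GPa
shale: 2430 kg/m³ × 10 m/s² × 1850 m = 4.495×10^7 Pa = 0.04496 GPa
rhyolite: 2530 kg/m³ × 10 m/s² × 2680 m = 6.780×10^7 Pa = 0.06780 GPa
Total = 0.02095 + 0.06011 + 0.04496 + 0.06780 = 0.19382 GPa

0.194 GPa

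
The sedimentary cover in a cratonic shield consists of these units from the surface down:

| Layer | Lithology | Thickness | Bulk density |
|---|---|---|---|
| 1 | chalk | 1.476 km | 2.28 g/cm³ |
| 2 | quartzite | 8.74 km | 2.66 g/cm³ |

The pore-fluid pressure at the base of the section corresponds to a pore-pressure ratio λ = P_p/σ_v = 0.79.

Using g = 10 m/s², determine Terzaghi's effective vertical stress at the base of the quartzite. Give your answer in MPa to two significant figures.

56 MPa

Overburden (lithostatic) stress σ_v:
chalk: 2280 kg/m³ × 10 m/s² × 1476 m = 3.365×10^7 Pa = 33.65 MPa
quartzite: 2660 kg/m³ × 10 m/s² × 8740 m = 2.325×10^8 Pa = 232.5 MPa
Total = 33.65 + 232.5 = 266.14 MPa
Pore pressure P_p = λ·σ_v = 0.79 × 266.1 MPa = 210.2 MPa
Effective stress σ' = σ_v − P_p = 266.1 − 210.2 = 55.889 MPa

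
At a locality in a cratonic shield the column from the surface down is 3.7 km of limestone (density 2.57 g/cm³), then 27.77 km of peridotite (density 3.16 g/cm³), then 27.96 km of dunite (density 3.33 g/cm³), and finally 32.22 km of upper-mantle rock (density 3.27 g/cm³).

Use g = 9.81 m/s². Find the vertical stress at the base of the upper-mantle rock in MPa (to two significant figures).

limestone: 2570 kg/m³ × 9.81 m/s² × 3700 m = 9.328×10^7 Pa = 93.28 MPa
peridotite: 3160 kg/m³ × 9.81 m/s² × 27770 m = 8.609×10^8 Pa = 860.9 MPa
dunite: 3330 kg/m³ × 9.81 m/s² × 27960 m = 9.134×10^8 Pa = 913.4 MPa
upper-mantle rock: 3270 kg/m³ × 9.81 m/s² × 32220 m = 1.034×10^9 Pa = 1034 MPa
Total = 93.28 + 860.9 + 913.4 + 1034 = 2901.1 MPa

2900 MPa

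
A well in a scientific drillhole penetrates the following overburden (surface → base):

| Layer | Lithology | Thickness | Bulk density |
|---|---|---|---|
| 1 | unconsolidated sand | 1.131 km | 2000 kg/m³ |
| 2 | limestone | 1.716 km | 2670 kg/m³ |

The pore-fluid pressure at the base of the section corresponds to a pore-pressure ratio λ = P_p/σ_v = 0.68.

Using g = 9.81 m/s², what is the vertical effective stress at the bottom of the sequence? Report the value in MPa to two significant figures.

Overburden (lithostatic) stress σ_v:
unconsolidated sand: 2000 kg/m³ × 9.81 m/s² × 1131 m = 2.219×10^7 Pa = 22.19 MPa
limestone: 2670 kg/m³ × 9.81 m/s² × 1716 m = 4.495×10^7 Pa = 44.95 MPa
Total = 22.19 + 44.95 = 67.137 MPa
Pore pressure P_p = λ·σ_v = 0.68 × 67.14 MPa = 45.65 MPa
Effective stress σ' = σ_v − P_p = 67.14 − 45.65 = 21.484 MPa

21 MPa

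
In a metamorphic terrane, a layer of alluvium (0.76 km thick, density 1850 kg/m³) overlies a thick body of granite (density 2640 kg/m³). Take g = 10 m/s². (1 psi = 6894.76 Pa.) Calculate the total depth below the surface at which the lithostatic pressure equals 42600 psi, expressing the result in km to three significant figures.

Pressure at base of upper layers: 1850×10×760 = 1.406×10^7 Pa = 2039 psi
Remaining pressure to be supplied by granite: 2.937×10^8 − 1.406×10^7 = 2.797×10^8 Pa
Additional depth in granite = 2.797×10^8 Pa / (2640 kg/m³ × 10 m/s²) = 10593 m
Total depth = 760 m + 10593 m = 11353 m
= 11.353 km

11.4 km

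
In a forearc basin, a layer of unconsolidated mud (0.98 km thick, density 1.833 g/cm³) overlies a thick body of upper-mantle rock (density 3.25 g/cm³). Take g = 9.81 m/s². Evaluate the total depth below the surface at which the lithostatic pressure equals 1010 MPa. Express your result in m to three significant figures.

32100 m

Pressure at base of upper layers: 1833×9.81×980 = 1.762×10^7 Pa = 17.62 MPa
Remaining pressure to be supplied by upper-mantle rock: 1.010×10^9 − 1.762×10^7 = 9.924×10^8 Pa
Additional depth in upper-mantle rock = 9.924×10^8 Pa / (3250 kg/m³ × 9.81 m/s²) = 31126 m
Total depth = 980 m + 31126 m = 32106 m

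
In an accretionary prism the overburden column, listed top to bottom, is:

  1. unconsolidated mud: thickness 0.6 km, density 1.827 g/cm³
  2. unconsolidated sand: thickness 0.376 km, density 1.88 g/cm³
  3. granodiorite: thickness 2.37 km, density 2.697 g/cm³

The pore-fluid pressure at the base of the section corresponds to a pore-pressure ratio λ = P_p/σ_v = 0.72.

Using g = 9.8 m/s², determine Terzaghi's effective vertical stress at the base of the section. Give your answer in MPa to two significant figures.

22 MPa

Overburden (lithostatic) stress σ_v:
unconsolidated mud: 1827 kg/m³ × 9.8 m/s² × 600 m = 1.074×10^7 Pa = 10.74 MPa
unconsolidated sand: 1880 kg/m³ × 9.8 m/s² × 376 m = 6.927×10^6 Pa = 6.927 MPa
granodiorite: 2697 kg/m³ × 9.8 m/s² × 2370 m = 6.264×10^7 Pa = 62.64 MPa
Total = 10.74 + 6.927 + 62.64 = 80.311 MPa
Pore pressure P_p = λ·σ_v = 0.72 × 80.31 MPa = 57.82 MPa
Effective stress σ' = σ_v − P_p = 80.31 − 57.82 = 22.487 MPa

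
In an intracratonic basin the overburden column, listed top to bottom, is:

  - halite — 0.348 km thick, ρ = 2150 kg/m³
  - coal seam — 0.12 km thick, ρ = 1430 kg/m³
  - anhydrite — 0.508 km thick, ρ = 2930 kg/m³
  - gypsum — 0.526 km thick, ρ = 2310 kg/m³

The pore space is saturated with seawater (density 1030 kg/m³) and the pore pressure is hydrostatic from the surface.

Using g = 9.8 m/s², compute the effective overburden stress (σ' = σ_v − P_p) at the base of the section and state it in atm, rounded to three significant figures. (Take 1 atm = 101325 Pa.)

Overburden (lithostatic) stress σ_v:
halite: 2150 kg/m³ × 9.8 m/s² × 348 m = 7.332×10^6 Pa = 7.332 MPa
coal seam: 1430 kg/m³ × 9.8 m/s² × 120 m = 1.682×10^6 Pa = 1.682 MPa
anhydrite: 2930 kg/m³ × 9.8 m/s² × 508 m = 1.459×10^7 Pa = 14.59 MPa
gypsum: 2310 kg/m³ × 9.8 m/s² × 526 m = 1.191×10^7 Pa = 11.91 MPa
Total = 7.332 + 1.682 + 14.59 + 11.91 = 35.508 MPa
Pore pressure P_p = 1030 kg/m³ × 9.8 m/s² × 1502 m = 1.516×10^7 Pa = 15.16 MPa
Effective stress σ' = σ_v − P_p = 35.51 − 15.16 = 20.347 MPa = 200.81 atm

201 atm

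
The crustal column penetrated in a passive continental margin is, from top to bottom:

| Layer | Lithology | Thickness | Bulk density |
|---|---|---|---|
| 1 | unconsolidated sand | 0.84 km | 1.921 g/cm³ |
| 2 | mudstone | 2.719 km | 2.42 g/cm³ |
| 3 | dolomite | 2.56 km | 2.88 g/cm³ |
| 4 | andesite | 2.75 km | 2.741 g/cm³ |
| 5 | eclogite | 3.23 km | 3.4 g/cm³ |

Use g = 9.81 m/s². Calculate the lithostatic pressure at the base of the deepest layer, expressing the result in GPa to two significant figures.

unconsolidated sand: 1921 kg/m³ × 9.81 m/s² × 840 m = 1.583×10^7 Pa = 0.01583 GPa
mudstone: 2420 kg/m³ × 9.81 m/s² × 2719 m = 6.455×10^7 Pa = 0.06455 GPa
dolomite: 2880 kg/m³ × 9.81 m/s² × 2560 m = 7.233×10^7 Pa = 0.07233 GPa
andesite: 2741 kg/m³ × 9.81 m/s² × 2750 m = 7.395×10^7 Pa = 0.07395 GPa
eclogite: 3400 kg/m³ × 9.81 m/s² × 3230 m = 1.077×10^8 Pa = 0.1077 GPa
Total = 0.01583 + 0.06455 + 0.07233 + 0.07395 + 0.1077 = 0.33439 GPa

0.33 GPa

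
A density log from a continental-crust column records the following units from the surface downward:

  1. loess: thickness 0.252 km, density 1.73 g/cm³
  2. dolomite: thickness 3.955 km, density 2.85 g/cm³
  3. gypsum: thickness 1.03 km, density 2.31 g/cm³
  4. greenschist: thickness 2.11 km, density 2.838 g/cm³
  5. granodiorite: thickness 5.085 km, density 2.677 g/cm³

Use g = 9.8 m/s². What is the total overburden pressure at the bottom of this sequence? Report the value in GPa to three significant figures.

0.330 GPa

loess: 1730 kg/m³ × 9.8 m/s² × 252 m = 4.272×10^6 Pa = 4.272×10^-3 GPa
dolomite: 2850 kg/m³ × 9.8 m/s² × 3955 m = 1.105×10^8 Pa = 0.1105 GPa
gypsum: 2310 kg/m³ × 9.8 m/s² × 1030 m = 2.332×10^7 Pa = 0.02332 GPa
greenschist: 2838 kg/m³ × 9.8 m/s² × 2110 m = 5.868×10^7 Pa = 0.05868 GPa
granodiorite: 2677 kg/m³ × 9.8 m/s² × 5085 m = 1.334×10^8 Pa = 0.1334 GPa
Total = 4.272×10^-3 + 0.1105 + 0.02332 + 0.05868 + 0.1334 = 0.33014 GPa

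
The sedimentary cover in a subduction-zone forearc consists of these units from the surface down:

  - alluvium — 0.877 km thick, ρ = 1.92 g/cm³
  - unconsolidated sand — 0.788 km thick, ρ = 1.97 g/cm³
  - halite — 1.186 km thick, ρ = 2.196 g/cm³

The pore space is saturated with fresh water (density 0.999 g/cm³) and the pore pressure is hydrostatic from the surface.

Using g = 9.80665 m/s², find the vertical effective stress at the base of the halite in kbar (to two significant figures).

Overburden (lithostatic) stress σ_v:
alluvium: 1920 kg/m³ × 9.80665 m/s² × 877 m = 1.651×10^7 Pa = 16.51 MPa
unconsolidated sand: 1970 kg/m³ × 9.80665 m/s² × 788 m = 1.522×10^7 Pa = 15.22 MPa
halite: 2196 kg/m³ × 9.80665 m/s² × 1186 m = 2.554×10^7 Pa = 25.54 MPa
Total = 16.51 + 15.22 + 25.54 = 57.277 MPa
Pore pressure P_p = 999 kg/m³ × 9.80665 m/s² × 2851 m = 2.793×10^7 Pa = 27.93 MPa
Effective stress σ' = σ_v − P_p = 57.28 − 27.93 = 29.346 MPa = 0.29346 kbar

0.29 kbar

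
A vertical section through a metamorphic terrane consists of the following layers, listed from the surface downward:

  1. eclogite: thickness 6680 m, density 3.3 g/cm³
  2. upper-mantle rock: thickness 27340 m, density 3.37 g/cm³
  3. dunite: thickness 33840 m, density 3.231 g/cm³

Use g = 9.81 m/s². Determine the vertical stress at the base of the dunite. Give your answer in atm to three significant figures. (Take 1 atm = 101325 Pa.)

21600 atm

eclogite: 3300 kg/m³ × 9.81 m/s² × 6680 m = 2.163×10^8 Pa = 2134 atm
upper-mantle rock: 3370 kg/m³ × 9.81 m/s² × 27340 m = 9.039×10^8 Pa = 8920 atm
dunite: 3231 kg/m³ × 9.81 m/s² × 33840 m = 1.073×10^9 Pa = 10586 atm
Total = 2134 + 8920 + 10586 = 21640 atm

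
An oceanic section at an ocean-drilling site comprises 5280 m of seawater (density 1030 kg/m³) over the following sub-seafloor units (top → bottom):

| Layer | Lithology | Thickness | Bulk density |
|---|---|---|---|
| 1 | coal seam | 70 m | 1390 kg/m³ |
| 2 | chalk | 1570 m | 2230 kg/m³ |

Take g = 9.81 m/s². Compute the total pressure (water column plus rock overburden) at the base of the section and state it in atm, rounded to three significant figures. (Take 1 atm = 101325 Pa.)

seawater: 1030 kg/m³ × 9.81 m/s² × 5280 m = 5.335×10^7 Pa = 526.5 atm
coal seam: 1390 kg/m³ × 9.81 m/s² × 70 m = 9.545×10^5 Pa = 9.420 atm
chalk: 2230 kg/m³ × 9.81 m/s² × 1570 m = 3.435×10^7 Pa = 339.0 atm
Total = 526.5 + 9.420 + 339.0 = 874.92 atm

875 atm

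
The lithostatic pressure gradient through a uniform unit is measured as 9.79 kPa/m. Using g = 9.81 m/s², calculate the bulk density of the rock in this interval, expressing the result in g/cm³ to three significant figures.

ρ = (dP/dz)/g = 9.79 kPa/m / 9.81 m/s² = 9790.0 Pa/m / 9.81 m/s² = 997.96 kg/m³
= 0.9980 g/cm³

0.998 g/cm³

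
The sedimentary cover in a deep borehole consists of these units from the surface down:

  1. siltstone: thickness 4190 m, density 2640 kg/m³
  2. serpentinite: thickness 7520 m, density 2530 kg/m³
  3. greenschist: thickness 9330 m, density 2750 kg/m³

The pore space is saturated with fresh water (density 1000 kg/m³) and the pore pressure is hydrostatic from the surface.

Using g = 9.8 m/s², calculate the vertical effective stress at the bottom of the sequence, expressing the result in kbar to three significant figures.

3.40 kbar

Overburden (lithostatic) stress σ_v:
siltstone: 2640 kg/m³ × 9.8 m/s² × 4190 m = 1.084×10^8 Pa = 108.4 MPa
serpentinite: 2530 kg/m³ × 9.8 m/s² × 7520 m = 1.865×10^8 Pa = 186.5 MPa
greenschist: 2750 kg/m³ × 9.8 m/s² × 9330 m = 2.514×10^8 Pa = 251.4 MPa
Total = 108.4 + 186.5 + 251.4 = 546.30 MPa
Pore pressure P_p = 1000 kg/m³ × 9.8 m/s² × 21040 m = 2.062×10^8 Pa = 206.2 MPa
Effective stress σ' = σ_v − P_p = 546.3 − 206.2 = 340.11 MPa = 3.4011 kbar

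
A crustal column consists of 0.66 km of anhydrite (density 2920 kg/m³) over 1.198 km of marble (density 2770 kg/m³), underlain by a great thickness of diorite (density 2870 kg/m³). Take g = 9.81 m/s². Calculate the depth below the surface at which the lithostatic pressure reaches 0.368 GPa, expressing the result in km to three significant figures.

13.1 km

Pressure at base of upper layers: 2920×9.81×660 + 2770×9.81×1198 = 5.146×10^7 Pa = 0.05146 GPa
Remaining pressure to be supplied by diorite: 3.680×10^8 − 5.146×10^7 = 3.165×10^8 Pa
Additional depth in diorite = 3.165×10^8 Pa / (2870 kg/m³ × 9.81 m/s²) = 11243 m
Total depth = 1858 m + 11243 m = 13101 m
= 13.101 km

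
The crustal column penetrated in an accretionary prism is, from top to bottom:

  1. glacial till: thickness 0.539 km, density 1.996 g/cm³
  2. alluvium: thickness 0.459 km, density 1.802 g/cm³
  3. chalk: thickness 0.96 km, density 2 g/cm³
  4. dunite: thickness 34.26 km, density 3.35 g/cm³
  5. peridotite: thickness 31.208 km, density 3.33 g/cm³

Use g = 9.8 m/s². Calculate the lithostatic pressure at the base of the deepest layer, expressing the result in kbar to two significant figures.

glacial till: 1996 kg/m³ × 9.8 m/s² × 539 m = 1.054×10^7 Pa = 0.1054 kbar
alluvium: 1802 kg/m³ × 9.8 m/s² × 459 m = 8.106×10^6 Pa = 0.08106 kbar
chalk: 2000 kg/m³ × 9.8 m/s² × 960 m = 1.882×10^7 Pa = 0.1882 kbar
dunite: 3350 kg/m³ × 9.8 m/s² × 34260 m = 1.125×10^9 Pa = 11.25 kbar
peridotite: 3330 kg/m³ × 9.8 m/s² × 31208 m = 1.018×10^9 Pa = 10.18 kbar
Total = 0.1054 + 0.08106 + 0.1882 + 11.25 + 10.18 = 21.807 kbar

22 kbar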